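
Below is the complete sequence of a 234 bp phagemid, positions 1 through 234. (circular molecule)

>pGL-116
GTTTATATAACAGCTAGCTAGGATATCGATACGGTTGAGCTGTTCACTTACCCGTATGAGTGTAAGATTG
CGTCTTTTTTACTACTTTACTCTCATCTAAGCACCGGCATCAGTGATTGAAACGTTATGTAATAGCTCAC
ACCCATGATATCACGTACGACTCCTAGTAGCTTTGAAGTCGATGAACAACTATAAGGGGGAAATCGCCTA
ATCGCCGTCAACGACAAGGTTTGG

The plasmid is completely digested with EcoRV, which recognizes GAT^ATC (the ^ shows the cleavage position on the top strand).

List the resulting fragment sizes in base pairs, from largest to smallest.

125, 109 bp

EcoRV sites (GATATC) start at positions 22, 147.
EcoRV cuts after base 3 of each site, so after positions 24, 149.
Circular molecule, 2 cuts → 2 fragments:
  25–149 → 125 bp
  150–234 then 1–24 → 85 + 24 = 109 bp
Sorted largest to smallest: 125, 109 bp.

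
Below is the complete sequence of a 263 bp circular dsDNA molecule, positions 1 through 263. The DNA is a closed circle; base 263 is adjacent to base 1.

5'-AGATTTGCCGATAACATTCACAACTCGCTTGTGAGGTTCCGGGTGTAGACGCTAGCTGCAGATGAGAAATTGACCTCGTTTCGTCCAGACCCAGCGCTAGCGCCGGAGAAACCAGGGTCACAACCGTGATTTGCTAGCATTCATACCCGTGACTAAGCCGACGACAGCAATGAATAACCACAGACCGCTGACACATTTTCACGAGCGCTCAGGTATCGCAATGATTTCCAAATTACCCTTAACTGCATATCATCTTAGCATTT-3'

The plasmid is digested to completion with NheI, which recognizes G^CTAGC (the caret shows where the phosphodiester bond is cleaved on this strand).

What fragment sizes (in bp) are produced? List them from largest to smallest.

NheI sites (GCTAGC) start at positions 51, 96, 133.
NheI cuts after the first base of each site, so after positions 51, 96, 133.
Circular molecule, 3 cuts → 3 fragments:
  52–96 → 45 bp
  97–133 → 37 bp
  134–263 then 1–51 → 130 + 51 = 181 bp
Sorted largest to smallest: 181, 45, 37 bp.

181, 45, 37 bp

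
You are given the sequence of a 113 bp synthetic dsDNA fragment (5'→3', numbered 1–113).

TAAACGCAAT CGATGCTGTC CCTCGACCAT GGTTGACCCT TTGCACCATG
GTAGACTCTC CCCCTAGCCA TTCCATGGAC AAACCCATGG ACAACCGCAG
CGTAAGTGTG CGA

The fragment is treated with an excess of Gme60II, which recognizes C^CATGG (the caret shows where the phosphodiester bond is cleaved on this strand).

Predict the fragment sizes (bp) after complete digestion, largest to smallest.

Gme60II sites (CCATGG) start at positions 27, 46, 73, 85.
Gme60II cuts after the first base of each site, so after positions 27, 46, 73, 85.
Linear molecule, 4 cuts → 5 fragments:
  1–27 → 27 bp
  28–46 → 19 bp
  47–73 → 27 bp
  74–85 → 12 bp
  86–113 → 28 bp
Sorted largest to smallest: 28, 27, 27, 19, 12 bp.

28, 27, 27, 19, 12 bp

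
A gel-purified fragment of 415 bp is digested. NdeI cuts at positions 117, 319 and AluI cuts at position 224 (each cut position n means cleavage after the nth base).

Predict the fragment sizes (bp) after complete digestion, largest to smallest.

Combined cut positions (sorted): 117, 224, 319.
Linear molecule, 3 cuts → 4 fragments:
  117 − 0 = 117 bp
  224 − 117 = 107 bp
  319 − 224 = 95 bp
  415 − 319 = 96 bp
Sorted largest to smallest: 117, 107, 96, 95 bp.

117, 107, 96, 95 bp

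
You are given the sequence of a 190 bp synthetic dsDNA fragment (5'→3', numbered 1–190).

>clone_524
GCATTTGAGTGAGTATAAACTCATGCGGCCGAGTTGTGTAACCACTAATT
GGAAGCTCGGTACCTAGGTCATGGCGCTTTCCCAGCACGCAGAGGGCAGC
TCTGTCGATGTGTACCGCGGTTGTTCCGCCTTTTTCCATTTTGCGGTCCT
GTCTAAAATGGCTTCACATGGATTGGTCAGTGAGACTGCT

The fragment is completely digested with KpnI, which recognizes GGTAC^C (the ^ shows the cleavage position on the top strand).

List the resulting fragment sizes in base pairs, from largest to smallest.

127, 63 bp

The KpnI site (GGTACC) starts at position 59.
KpnI cuts after base 5 of each site (before the last base), so after position 63.
Linear molecule, 1 cut → 2 fragments:
  1–63 → 63 bp
  64–190 → 127 bp
Sorted largest to smallest: 127, 63 bp.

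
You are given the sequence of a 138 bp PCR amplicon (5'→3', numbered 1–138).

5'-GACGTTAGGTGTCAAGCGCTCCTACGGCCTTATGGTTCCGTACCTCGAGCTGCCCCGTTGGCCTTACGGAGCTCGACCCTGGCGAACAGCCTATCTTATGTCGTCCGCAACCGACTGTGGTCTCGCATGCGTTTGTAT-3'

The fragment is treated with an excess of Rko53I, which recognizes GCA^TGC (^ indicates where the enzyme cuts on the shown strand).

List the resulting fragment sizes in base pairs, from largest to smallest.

127, 11 bp

The Rko53I site (GCATGC) starts at position 125.
Rko53I cuts after base 3 of each site, so after position 127.
Linear molecule, 1 cut → 2 fragments:
  1–127 → 127 bp
  128–138 → 11 bp
Sorted largest to smallest: 127, 11 bp.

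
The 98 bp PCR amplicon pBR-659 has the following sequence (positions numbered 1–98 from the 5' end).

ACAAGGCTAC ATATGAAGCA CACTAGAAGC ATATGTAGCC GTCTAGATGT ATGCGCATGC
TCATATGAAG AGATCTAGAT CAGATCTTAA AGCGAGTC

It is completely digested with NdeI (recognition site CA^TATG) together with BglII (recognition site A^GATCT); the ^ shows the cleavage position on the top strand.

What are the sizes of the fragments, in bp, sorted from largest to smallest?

32, 20, 16, 11, 11, 8 bp

NdeI sites (CATATG) start at positions 10, 30, 62.
NdeI cuts after base 2 of each site, so after positions 11, 31, 63.
BglII sites (AGATCT) start at positions 71, 82.
BglII cuts after the first base of each site, so after positions 71, 82.
Combined cut positions: 11, 31, 63, 71, 82.
Linear molecule, 5 cuts → 6 fragments:
  1–11 → 11 bp
  12–31 → 20 bp
  32–63 → 32 bp
  64–71 → 8 bp
  72–82 → 11 bp
  83–98 → 16 bp
Sorted largest to smallest: 32, 20, 16, 11, 11, 8 bp.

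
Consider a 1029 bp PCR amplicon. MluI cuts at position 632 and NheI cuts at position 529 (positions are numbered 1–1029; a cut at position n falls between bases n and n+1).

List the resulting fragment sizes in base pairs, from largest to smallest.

Combined cut positions (sorted): 529, 632.
Linear molecule, 2 cuts → 3 fragments:
  529 − 0 = 529 bp
  632 − 529 = 103 bp
  1029 − 632 = 397 bp
Sorted largest to smallest: 529, 397, 103 bp.

529, 397, 103 bp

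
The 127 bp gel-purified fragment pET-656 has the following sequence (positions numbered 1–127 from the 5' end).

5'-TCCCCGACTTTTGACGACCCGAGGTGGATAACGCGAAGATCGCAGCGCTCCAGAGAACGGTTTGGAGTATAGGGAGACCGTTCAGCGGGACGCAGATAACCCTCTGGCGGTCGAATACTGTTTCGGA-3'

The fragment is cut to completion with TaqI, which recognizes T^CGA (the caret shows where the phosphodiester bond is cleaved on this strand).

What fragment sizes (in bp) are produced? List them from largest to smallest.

The TaqI site (TCGA) starts at position 111.
TaqI cuts after the first base of each site, so after position 111.
Linear molecule, 1 cut → 2 fragments:
  1–111 → 111 bp
  112–127 → 16 bp
Sorted largest to smallest: 111, 16 bp.

111, 16 bp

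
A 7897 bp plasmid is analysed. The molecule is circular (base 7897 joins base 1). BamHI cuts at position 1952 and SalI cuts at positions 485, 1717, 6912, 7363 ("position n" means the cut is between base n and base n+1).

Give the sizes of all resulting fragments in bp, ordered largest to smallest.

4960, 1232, 1019, 451, 235 bp

Combined cut positions (sorted): 485, 1717, 1952, 6912, 7363.
Circular molecule, 5 cuts → 5 fragments:
  1717 − 485 = 1232 bp
  1952 − 1717 = 235 bp
  6912 − 1952 = 4960 bp
  7363 − 6912 = 451 bp
  wrap: 7897 − 7363 + 485 = 1019 bp
Sorted largest to smallest: 4960, 1232, 1019, 451, 235 bp.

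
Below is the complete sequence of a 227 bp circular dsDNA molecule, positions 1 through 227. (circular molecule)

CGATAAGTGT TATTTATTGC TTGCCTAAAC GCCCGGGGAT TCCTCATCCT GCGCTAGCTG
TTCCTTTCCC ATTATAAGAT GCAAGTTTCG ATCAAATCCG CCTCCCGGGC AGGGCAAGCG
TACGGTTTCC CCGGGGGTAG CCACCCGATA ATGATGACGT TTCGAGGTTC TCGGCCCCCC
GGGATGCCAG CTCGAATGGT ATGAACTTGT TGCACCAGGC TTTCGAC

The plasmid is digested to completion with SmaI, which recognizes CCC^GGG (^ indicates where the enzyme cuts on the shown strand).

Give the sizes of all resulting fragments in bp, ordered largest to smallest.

81, 72, 48, 26 bp

SmaI sites (CCCGGG) start at positions 32, 104, 130, 178.
SmaI cuts after base 3 of each site, so after positions 34, 106, 132, 180.
Circular molecule, 4 cuts → 4 fragments:
  35–106 → 72 bp
  107–132 → 26 bp
  133–180 → 48 bp
  181–227 then 1–34 → 47 + 34 = 81 bp
Sorted largest to smallest: 81, 72, 48, 26 bp.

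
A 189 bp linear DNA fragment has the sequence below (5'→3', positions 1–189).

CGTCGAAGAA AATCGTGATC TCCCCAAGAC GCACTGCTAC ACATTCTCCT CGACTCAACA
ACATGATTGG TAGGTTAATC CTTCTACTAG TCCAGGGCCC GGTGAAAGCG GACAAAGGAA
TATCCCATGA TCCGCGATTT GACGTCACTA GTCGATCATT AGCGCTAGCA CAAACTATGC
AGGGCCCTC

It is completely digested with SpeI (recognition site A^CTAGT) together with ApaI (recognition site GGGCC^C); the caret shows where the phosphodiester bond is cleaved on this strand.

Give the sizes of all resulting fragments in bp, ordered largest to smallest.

SpeI sites (ACTAGT) start at positions 86, 147.
SpeI cuts after the first base of each site, so after positions 86, 147.
ApaI sites (GGGCCC) start at positions 95, 182.
ApaI cuts after base 5 of each site (before the last base), so after positions 99, 186.
Combined cut positions: 86, 99, 147, 186.
Linear molecule, 4 cuts → 5 fragments:
  1–86 → 86 bp
  87–99 → 13 bp
  100–147 → 48 bp
  148–186 → 39 bp
  187–189 → 3 bp
Sorted largest to smallest: 86, 48, 39, 13, 3 bp.

86, 48, 39, 13, 3 bp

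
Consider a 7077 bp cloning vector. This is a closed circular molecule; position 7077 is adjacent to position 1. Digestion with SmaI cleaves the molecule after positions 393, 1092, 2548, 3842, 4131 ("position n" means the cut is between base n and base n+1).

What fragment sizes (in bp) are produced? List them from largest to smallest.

Circular molecule, 5 cuts → 5 fragments:
  1092 − 393 = 699 bp
  2548 − 1092 = 1456 bp
  3842 − 2548 = 1294 bp
  4131 − 3842 = 289 bp
  wrap: 7077 − 4131 + 393 = 3339 bp
Sorted largest to smallest: 3339, 1456, 1294, 699, 289 bp.

3339, 1456, 1294, 699, 289 bp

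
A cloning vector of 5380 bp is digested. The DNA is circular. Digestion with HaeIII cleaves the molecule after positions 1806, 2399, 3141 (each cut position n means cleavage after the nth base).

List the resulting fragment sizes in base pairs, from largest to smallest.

Circular molecule, 3 cuts → 3 fragments:
  2399 − 1806 = 593 bp
  3141 − 2399 = 742 bp
  wrap: 5380 − 3141 + 1806 = 4045 bp
Sorted largest to smallest: 4045, 742, 593 bp.

4045, 742, 593 bp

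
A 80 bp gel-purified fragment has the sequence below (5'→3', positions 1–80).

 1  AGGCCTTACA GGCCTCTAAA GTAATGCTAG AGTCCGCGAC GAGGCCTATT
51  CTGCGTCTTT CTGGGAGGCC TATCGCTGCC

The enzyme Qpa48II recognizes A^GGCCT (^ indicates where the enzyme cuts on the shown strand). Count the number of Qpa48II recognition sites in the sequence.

4

AGGCCT occurs starting at positions 1, 10, 42, 66.
Qpa48II cuts at 4 sites.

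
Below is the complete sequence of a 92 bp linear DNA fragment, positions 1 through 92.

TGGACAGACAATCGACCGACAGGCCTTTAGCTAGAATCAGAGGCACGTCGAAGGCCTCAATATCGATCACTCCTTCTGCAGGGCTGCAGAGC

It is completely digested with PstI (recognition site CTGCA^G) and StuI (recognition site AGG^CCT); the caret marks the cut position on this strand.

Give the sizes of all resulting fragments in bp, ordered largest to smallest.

PstI sites (CTGCAG) start at positions 76, 84.
PstI cuts after base 5 of each site (before the last base), so after positions 80, 88.
StuI sites (AGGCCT) start at positions 21, 52.
StuI cuts after base 3 of each site, so after positions 23, 54.
Combined cut positions: 23, 54, 80, 88.
Linear molecule, 4 cuts → 5 fragments:
  1–23 → 23 bp
  24–54 → 31 bp
  55–80 → 26 bp
  81–88 → 8 bp
  89–92 → 4 bp
Sorted largest to smallest: 31, 26, 23, 8, 4 bp.

31, 26, 23, 8, 4 bp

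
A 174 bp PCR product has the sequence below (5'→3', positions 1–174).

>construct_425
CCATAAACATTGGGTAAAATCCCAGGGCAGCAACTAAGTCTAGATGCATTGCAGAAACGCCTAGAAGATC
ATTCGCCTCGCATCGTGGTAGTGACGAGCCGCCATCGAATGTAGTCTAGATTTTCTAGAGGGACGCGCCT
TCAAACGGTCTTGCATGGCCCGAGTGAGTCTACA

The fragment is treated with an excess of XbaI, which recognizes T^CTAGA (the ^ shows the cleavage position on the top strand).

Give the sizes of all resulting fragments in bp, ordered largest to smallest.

76, 50, 39, 9 bp

XbaI sites (TCTAGA) start at positions 39, 115, 124.
XbaI cuts after the first base of each site, so after positions 39, 115, 124.
Linear molecule, 3 cuts → 4 fragments:
  1–39 → 39 bp
  40–115 → 76 bp
  116–124 → 9 bp
  125–174 → 50 bp
Sorted largest to smallest: 76, 50, 39, 9 bp.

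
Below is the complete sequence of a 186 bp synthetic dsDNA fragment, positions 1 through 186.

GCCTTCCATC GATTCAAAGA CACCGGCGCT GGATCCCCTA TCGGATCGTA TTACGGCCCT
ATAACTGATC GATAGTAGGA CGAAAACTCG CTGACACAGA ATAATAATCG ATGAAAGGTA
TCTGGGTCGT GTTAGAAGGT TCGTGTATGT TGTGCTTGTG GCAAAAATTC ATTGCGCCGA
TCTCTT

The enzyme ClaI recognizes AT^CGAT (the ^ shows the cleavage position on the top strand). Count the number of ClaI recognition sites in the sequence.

3

ATCGAT occurs starting at positions 8, 68, 107.
ClaI cuts at 3 sites.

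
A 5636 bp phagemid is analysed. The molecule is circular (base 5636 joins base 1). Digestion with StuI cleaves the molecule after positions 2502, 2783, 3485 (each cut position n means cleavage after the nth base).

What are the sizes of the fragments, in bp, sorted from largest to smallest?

4653, 702, 281 bp

Circular molecule, 3 cuts → 3 fragments:
  2783 − 2502 = 281 bp
  3485 − 2783 = 702 bp
  wrap: 5636 − 3485 + 2502 = 4653 bp
Sorted largest to smallest: 4653, 702, 281 bp.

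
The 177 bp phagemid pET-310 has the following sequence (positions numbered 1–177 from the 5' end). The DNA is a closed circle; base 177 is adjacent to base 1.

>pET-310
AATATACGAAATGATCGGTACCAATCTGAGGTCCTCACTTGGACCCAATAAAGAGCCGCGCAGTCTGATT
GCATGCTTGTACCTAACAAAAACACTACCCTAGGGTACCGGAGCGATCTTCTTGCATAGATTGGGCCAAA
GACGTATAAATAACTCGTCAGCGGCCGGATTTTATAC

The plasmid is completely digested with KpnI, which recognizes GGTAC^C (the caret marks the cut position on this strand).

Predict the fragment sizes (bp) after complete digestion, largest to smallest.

KpnI sites (GGTACC) start at positions 17, 104.
KpnI cuts after base 5 of each site (before the last base), so after positions 21, 108.
Circular molecule, 2 cuts → 2 fragments:
  22–108 → 87 bp
  109–177 then 1–21 → 69 + 21 = 90 bp
Sorted largest to smallest: 90, 87 bp.

90, 87 bp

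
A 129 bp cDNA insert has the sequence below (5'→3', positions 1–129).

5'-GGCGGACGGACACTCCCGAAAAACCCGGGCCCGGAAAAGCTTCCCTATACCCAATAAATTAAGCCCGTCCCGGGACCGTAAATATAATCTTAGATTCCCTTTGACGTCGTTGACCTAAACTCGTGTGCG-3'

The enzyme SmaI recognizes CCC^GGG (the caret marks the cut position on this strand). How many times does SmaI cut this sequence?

2

CCCGGG occurs starting at positions 24, 69.
SmaI cuts at 2 sites.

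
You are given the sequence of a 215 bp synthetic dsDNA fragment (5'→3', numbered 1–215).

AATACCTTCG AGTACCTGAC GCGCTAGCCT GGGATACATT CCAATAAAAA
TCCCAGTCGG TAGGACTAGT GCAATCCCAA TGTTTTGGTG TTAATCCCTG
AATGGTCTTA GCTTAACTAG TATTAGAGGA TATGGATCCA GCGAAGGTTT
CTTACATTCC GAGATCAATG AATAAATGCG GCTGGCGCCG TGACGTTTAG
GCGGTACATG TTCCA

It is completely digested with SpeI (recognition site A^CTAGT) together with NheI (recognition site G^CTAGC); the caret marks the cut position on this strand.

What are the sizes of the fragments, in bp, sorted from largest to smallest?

SpeI sites (ACTAGT) start at positions 65, 116.
SpeI cuts after the first base of each site, so after positions 65, 116.
The NheI site (GCTAGC) starts at position 23.
NheI cuts after the first base of each site, so after position 23.
Combined cut positions: 23, 65, 116.
Linear molecule, 3 cuts → 4 fragments:
  1–23 → 23 bp
  24–65 → 42 bp
  66–116 → 51 bp
  117–215 → 99 bp
Sorted largest to smallest: 99, 51, 42, 23 bp.

99, 51, 42, 23 bp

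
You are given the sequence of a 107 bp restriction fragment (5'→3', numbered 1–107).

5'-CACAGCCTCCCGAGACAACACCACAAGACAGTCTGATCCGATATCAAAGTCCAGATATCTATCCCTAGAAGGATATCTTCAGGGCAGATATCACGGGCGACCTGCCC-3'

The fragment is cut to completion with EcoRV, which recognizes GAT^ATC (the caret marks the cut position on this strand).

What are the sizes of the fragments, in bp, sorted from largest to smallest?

42, 18, 18, 15, 14 bp

EcoRV sites (GATATC) start at positions 40, 54, 72, 87.
EcoRV cuts after base 3 of each site, so after positions 42, 56, 74, 89.
Linear molecule, 4 cuts → 5 fragments:
  1–42 → 42 bp
  43–56 → 14 bp
  57–74 → 18 bp
  75–89 → 15 bp
  90–107 → 18 bp
Sorted largest to smallest: 42, 18, 18, 15, 14 bp.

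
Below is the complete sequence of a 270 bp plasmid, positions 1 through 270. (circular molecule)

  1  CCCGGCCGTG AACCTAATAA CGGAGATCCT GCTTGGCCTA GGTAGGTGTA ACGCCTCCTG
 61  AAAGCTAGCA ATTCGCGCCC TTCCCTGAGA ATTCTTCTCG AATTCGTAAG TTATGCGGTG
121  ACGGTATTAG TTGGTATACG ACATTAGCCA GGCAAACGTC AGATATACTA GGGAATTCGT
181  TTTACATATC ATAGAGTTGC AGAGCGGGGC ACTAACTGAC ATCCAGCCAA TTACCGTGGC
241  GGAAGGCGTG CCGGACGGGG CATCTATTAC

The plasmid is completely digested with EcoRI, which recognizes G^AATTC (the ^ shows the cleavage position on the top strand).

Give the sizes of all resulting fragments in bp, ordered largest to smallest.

EcoRI sites (GAATTC) start at positions 89, 100, 173.
EcoRI cuts after the first base of each site, so after positions 89, 100, 173.
Circular molecule, 3 cuts → 3 fragments:
  90–100 → 11 bp
  101–173 → 73 bp
  174–270 then 1–89 → 97 + 89 = 186 bp
Sorted largest to smallest: 186, 73, 11 bp.

186, 73, 11 bp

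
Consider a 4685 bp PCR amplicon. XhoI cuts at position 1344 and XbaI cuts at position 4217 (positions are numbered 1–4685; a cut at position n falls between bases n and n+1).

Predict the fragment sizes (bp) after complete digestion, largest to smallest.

2873, 1344, 468 bp

Combined cut positions (sorted): 1344, 4217.
Linear molecule, 2 cuts → 3 fragments:
  1344 − 0 = 1344 bp
  4217 − 1344 = 2873 bp
  4685 − 4217 = 468 bp
Sorted largest to smallest: 2873, 1344, 468 bp.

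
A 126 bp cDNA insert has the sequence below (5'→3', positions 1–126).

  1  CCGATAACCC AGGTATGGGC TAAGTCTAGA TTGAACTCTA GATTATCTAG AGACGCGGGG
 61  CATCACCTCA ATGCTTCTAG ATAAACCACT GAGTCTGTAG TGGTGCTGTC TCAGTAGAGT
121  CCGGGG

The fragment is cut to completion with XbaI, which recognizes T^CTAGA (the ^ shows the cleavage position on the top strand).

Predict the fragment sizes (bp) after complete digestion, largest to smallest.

XbaI sites (TCTAGA) start at positions 25, 37, 46, 76.
XbaI cuts after the first base of each site, so after positions 25, 37, 46, 76.
Linear molecule, 4 cuts → 5 fragments:
  1–25 → 25 bp
  26–37 → 12 bp
  38–46 → 9 bp
  47–76 → 30 bp
  77–126 → 50 bp
Sorted largest to smallest: 50, 30, 25, 12, 9 bp.

50, 30, 25, 12, 9 bp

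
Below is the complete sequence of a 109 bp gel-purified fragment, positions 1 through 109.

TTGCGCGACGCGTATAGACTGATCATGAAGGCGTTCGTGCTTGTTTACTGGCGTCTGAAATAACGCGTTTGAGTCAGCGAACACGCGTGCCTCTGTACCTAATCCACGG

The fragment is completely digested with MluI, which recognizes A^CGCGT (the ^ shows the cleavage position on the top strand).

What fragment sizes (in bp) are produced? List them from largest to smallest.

55, 26, 20, 8 bp

MluI sites (ACGCGT) start at positions 8, 63, 83.
MluI cuts after the first base of each site, so after positions 8, 63, 83.
Linear molecule, 3 cuts → 4 fragments:
  1–8 → 8 bp
  9–63 → 55 bp
  64–83 → 20 bp
  84–109 → 26 bp
Sorted largest to smallest: 55, 26, 20, 8 bp.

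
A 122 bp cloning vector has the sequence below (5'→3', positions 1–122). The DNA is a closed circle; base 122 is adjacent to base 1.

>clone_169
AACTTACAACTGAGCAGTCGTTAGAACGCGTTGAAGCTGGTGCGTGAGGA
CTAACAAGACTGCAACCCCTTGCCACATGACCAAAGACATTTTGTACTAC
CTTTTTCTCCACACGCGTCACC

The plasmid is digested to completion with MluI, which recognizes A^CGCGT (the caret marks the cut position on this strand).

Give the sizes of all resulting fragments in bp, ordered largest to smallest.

MluI sites (ACGCGT) start at positions 26, 113.
MluI cuts after the first base of each site, so after positions 26, 113.
Circular molecule, 2 cuts → 2 fragments:
  27–113 → 87 bp
  114–122 then 1–26 → 9 + 26 = 35 bp
Sorted largest to smallest: 87, 35 bp.

87, 35 bp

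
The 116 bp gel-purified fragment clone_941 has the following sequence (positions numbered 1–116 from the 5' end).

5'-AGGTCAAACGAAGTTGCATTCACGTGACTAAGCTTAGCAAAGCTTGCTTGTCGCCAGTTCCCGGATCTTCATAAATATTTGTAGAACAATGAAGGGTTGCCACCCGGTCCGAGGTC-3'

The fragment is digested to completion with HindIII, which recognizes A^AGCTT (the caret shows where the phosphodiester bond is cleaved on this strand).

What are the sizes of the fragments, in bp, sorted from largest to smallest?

HindIII sites (AAGCTT) start at positions 30, 40.
HindIII cuts after the first base of each site, so after positions 30, 40.
Linear molecule, 2 cuts → 3 fragments:
  1–30 → 30 bp
  31–40 → 10 bp
  41–116 → 76 bp
Sorted largest to smallest: 76, 30, 10 bp.

76, 30, 10 bp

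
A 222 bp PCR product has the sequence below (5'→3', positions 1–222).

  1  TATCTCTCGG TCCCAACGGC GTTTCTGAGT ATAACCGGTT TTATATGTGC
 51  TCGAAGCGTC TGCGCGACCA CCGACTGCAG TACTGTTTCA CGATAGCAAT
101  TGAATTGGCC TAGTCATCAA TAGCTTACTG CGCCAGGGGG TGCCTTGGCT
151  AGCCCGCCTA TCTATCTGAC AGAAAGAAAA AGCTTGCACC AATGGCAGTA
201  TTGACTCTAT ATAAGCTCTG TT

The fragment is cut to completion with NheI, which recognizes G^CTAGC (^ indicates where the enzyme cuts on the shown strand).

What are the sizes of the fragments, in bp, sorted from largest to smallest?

148, 74 bp

The NheI site (GCTAGC) starts at position 148.
NheI cuts after the first base of each site, so after position 148.
Linear molecule, 1 cut → 2 fragments:
  1–148 → 148 bp
  149–222 → 74 bp
Sorted largest to smallest: 148, 74 bp.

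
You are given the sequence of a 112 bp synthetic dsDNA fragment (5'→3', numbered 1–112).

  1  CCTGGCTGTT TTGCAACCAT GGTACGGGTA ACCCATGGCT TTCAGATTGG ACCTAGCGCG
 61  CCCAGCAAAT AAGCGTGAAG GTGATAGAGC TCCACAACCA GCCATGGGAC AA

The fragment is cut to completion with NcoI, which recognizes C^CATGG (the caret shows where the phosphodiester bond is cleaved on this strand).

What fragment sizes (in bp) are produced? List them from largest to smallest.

NcoI sites (CCATGG) start at positions 17, 33, 102.
NcoI cuts after the first base of each site, so after positions 17, 33, 102.
Linear molecule, 3 cuts → 4 fragments:
  1–17 → 17 bp
  18–33 → 16 bp
  34–102 → 69 bp
  103–112 → 10 bp
Sorted largest to smallest: 69, 17, 16, 10 bp.

69, 17, 16, 10 bp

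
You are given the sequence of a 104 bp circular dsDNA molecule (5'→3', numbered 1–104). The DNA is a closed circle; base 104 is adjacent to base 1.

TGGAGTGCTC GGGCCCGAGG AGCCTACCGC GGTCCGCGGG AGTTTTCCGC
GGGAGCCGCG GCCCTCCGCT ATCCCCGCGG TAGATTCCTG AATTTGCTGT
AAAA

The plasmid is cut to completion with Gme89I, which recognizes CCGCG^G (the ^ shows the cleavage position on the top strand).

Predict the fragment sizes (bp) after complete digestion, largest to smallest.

56, 19, 13, 9, 7 bp

Gme89I sites (CCGCGG) start at positions 27, 34, 47, 56, 75.
Gme89I cuts after base 5 of each site (before the last base), so after positions 31, 38, 51, 60, 79.
Circular molecule, 5 cuts → 5 fragments:
  32–38 → 7 bp
  39–51 → 13 bp
  52–60 → 9 bp
  61–79 → 19 bp
  80–104 then 1–31 → 25 + 31 = 56 bp
Sorted largest to smallest: 56, 19, 13, 9, 7 bp.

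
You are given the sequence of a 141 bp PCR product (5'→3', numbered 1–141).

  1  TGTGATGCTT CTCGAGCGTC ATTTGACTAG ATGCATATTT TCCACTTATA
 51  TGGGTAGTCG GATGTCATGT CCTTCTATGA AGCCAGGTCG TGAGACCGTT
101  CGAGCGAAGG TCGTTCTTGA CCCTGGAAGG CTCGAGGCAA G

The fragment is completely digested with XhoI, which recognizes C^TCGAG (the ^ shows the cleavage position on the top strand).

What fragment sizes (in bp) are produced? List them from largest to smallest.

120, 11, 10 bp

XhoI sites (CTCGAG) start at positions 11, 131.
XhoI cuts after the first base of each site, so after positions 11, 131.
Linear molecule, 2 cuts → 3 fragments:
  1–11 → 11 bp
  12–131 → 120 bp
  132–141 → 10 bp
Sorted largest to smallest: 120, 11, 10 bp.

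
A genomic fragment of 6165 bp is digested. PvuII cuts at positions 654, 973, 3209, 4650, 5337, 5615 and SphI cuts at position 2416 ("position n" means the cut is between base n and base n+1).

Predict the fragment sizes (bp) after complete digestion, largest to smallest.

1443, 1441, 793, 687, 654, 550, 319, 278 bp

Combined cut positions (sorted): 654, 973, 2416, 3209, 4650, 5337, 5615.
Linear molecule, 7 cuts → 8 fragments:
  654 − 0 = 654 bp
  973 − 654 = 319 bp
  2416 − 973 = 1443 bp
  3209 − 2416 = 793 bp
  4650 − 3209 = 1441 bp
  5337 − 4650 = 687 bp
  5615 − 5337 = 278 bp
  6165 − 5615 = 550 bp
Sorted largest to smallest: 1443, 1441, 793, 687, 654, 550, 319, 278 bp.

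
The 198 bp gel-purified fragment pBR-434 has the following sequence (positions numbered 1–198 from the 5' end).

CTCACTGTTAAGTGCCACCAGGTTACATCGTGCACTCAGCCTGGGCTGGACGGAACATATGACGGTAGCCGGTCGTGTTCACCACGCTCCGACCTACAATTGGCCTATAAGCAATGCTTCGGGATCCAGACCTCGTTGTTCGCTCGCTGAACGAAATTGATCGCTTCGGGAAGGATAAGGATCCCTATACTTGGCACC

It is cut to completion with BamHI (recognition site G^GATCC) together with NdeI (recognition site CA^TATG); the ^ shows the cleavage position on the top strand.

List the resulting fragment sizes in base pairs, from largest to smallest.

65, 57, 57, 19 bp

BamHI sites (GGATCC) start at positions 122, 179.
BamHI cuts after the first base of each site, so after positions 122, 179.
The NdeI site (CATATG) starts at position 56.
NdeI cuts after base 2 of each site, so after position 57.
Combined cut positions: 57, 122, 179.
Linear molecule, 3 cuts → 4 fragments:
  1–57 → 57 bp
  58–122 → 65 bp
  123–179 → 57 bp
  180–198 → 19 bp
Sorted largest to smallest: 65, 57, 57, 19 bp.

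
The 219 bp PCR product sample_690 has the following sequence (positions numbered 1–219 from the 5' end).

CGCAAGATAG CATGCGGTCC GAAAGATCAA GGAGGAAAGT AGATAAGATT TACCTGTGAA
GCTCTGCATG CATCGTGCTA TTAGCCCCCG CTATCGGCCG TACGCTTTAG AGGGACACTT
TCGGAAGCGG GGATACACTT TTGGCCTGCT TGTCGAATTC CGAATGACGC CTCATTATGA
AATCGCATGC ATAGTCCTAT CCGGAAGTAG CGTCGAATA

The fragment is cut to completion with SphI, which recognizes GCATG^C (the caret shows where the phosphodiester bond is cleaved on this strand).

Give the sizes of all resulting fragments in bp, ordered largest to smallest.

SphI sites (GCATGC) start at positions 10, 66, 185.
SphI cuts after base 5 of each site (before the last base), so after positions 14, 70, 189.
Linear molecule, 3 cuts → 4 fragments:
  1–14 → 14 bp
  15–70 → 56 bp
  71–189 → 119 bp
  190–219 → 30 bp
Sorted largest to smallest: 119, 56, 30, 14 bp.

119, 56, 30, 14 bp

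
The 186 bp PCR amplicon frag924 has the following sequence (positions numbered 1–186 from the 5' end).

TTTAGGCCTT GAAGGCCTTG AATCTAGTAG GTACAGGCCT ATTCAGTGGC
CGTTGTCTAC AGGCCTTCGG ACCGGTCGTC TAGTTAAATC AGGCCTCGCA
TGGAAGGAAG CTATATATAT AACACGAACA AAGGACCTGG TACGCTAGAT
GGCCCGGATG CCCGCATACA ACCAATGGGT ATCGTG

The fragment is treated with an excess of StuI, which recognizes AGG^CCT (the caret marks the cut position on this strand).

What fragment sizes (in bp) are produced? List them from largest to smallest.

93, 30, 26, 22, 9, 6 bp

StuI sites (AGGCCT) start at positions 4, 13, 35, 61, 91.
StuI cuts after base 3 of each site, so after positions 6, 15, 37, 63, 93.
Linear molecule, 5 cuts → 6 fragments:
  1–6 → 6 bp
  7–15 → 9 bp
  16–37 → 22 bp
  38–63 → 26 bp
  64–93 → 30 bp
  94–186 → 93 bp
Sorted largest to smallest: 93, 30, 26, 22, 9, 6 bp.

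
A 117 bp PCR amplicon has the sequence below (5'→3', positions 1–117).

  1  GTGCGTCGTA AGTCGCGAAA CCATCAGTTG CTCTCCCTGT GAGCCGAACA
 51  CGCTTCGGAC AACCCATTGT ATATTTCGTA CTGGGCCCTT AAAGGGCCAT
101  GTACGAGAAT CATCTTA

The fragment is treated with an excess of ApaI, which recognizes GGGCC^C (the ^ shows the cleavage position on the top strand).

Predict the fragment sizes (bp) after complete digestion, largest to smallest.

87, 30 bp

The ApaI site (GGGCCC) starts at position 83.
ApaI cuts after base 5 of each site (before the last base), so after position 87.
Linear molecule, 1 cut → 2 fragments:
  1–87 → 87 bp
  88–117 → 30 bp
Sorted largest to smallest: 87, 30 bp.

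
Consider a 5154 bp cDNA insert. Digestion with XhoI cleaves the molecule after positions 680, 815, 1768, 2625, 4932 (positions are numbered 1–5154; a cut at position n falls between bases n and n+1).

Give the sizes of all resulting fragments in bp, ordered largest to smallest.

Linear molecule, 5 cuts → 6 fragments:
  680 − 0 = 680 bp
  815 − 680 = 135 bp
  1768 − 815 = 953 bp
  2625 − 1768 = 857 bp
  4932 − 2625 = 2307 bp
  5154 − 4932 = 222 bp
Sorted largest to smallest: 2307, 953, 857, 680, 222, 135 bp.

2307, 953, 857, 680, 222, 135 bp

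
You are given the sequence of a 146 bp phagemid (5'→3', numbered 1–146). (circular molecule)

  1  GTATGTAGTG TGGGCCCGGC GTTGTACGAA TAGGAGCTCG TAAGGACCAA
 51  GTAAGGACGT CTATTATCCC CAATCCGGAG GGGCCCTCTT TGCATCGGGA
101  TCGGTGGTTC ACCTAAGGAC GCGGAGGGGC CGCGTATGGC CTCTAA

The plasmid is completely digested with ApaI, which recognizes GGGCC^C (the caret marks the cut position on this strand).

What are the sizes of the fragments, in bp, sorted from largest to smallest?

77, 69 bp

ApaI sites (GGGCCC) start at positions 12, 81.
ApaI cuts after base 5 of each site (before the last base), so after positions 16, 85.
Circular molecule, 2 cuts → 2 fragments:
  17–85 → 69 bp
  86–146 then 1–16 → 61 + 16 = 77 bp
Sorted largest to smallest: 77, 69 bp.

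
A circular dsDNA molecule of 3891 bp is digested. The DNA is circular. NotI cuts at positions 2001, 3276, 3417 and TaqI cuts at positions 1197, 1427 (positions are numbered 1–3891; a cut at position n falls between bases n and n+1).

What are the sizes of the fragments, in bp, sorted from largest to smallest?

1671, 1275, 574, 230, 141 bp

Combined cut positions (sorted): 1197, 1427, 2001, 3276, 3417.
Circular molecule, 5 cuts → 5 fragments:
  1427 − 1197 = 230 bp
  2001 − 1427 = 574 bp
  3276 − 2001 = 1275 bp
  3417 − 3276 = 141 bp
  wrap: 3891 − 3417 + 1197 = 1671 bp
Sorted largest to smallest: 1671, 1275, 574, 230, 141 bp.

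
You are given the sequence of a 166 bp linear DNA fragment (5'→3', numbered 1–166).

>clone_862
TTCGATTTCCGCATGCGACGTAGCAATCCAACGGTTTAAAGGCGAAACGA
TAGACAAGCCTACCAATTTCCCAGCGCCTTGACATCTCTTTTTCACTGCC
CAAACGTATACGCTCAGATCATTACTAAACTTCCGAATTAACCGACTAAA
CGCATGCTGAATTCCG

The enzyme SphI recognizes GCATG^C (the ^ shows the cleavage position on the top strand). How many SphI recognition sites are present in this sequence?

2

GCATGC occurs starting at positions 11, 152.
SphI cuts at 2 sites.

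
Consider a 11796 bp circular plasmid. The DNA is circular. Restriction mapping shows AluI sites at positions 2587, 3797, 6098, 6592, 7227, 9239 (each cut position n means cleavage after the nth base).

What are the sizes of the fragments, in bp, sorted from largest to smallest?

Circular molecule, 6 cuts → 6 fragments:
  3797 − 2587 = 1210 bp
  6098 − 3797 = 2301 bp
  6592 − 6098 = 494 bp
  7227 − 6592 = 635 bp
  9239 − 7227 = 2012 bp
  wrap: 11796 − 9239 + 2587 = 5144 bp
Sorted largest to smallest: 5144, 2301, 2012, 1210, 635, 494 bp.

5144, 2301, 2012, 1210, 635, 494 bp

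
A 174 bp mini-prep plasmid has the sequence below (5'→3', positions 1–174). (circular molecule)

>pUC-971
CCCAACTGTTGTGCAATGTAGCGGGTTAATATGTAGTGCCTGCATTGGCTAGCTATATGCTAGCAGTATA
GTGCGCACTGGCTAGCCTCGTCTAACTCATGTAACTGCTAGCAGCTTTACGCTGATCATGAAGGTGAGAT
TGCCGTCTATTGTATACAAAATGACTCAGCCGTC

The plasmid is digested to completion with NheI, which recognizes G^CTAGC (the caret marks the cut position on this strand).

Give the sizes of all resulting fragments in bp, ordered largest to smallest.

115, 26, 22, 11 bp

NheI sites (GCTAGC) start at positions 48, 59, 81, 107.
NheI cuts after the first base of each site, so after positions 48, 59, 81, 107.
Circular molecule, 4 cuts → 4 fragments:
  49–59 → 11 bp
  60–81 → 22 bp
  82–107 → 26 bp
  108–174 then 1–48 → 67 + 48 = 115 bp
Sorted largest to smallest: 115, 26, 22, 11 bp.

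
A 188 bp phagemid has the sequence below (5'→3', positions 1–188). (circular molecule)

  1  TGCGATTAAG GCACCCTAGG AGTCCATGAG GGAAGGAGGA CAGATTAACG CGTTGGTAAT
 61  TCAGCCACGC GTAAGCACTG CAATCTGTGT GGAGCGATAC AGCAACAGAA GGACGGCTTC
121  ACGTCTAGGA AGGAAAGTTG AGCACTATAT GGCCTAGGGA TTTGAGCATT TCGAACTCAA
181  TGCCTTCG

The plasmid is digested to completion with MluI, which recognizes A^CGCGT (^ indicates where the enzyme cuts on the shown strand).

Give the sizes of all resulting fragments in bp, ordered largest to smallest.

169, 19 bp

MluI sites (ACGCGT) start at positions 48, 67.
MluI cuts after the first base of each site, so after positions 48, 67.
Circular molecule, 2 cuts → 2 fragments:
  49–67 → 19 bp
  68–188 then 1–48 → 121 + 48 = 169 bp
Sorted largest to smallest: 169, 19 bp.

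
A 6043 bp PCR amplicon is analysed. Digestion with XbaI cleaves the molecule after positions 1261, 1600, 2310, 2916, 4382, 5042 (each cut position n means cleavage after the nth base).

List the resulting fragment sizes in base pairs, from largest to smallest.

Linear molecule, 6 cuts → 7 fragments:
  1261 − 0 = 1261 bp
  1600 − 1261 = 339 bp
  2310 − 1600 = 710 bp
  2916 − 2310 = 606 bp
  4382 − 2916 = 1466 bp
  5042 − 4382 = 660 bp
  6043 − 5042 = 1001 bp
Sorted largest to smallest: 1466, 1261, 1001, 710, 660, 606, 339 bp.

1466, 1261, 1001, 710, 660, 606, 339 bp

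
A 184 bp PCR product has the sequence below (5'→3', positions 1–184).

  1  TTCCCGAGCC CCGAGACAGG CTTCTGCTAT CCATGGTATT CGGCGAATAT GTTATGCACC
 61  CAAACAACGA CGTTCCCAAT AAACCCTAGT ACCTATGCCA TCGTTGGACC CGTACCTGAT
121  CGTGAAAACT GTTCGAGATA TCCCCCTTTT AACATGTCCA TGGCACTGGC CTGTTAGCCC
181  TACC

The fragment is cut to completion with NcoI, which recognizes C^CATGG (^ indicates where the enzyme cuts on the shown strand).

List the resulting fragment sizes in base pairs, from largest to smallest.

127, 31, 26 bp

NcoI sites (CCATGG) start at positions 31, 158.
NcoI cuts after the first base of each site, so after positions 31, 158.
Linear molecule, 2 cuts → 3 fragments:
  1–31 → 31 bp
  32–158 → 127 bp
  159–184 → 26 bp
Sorted largest to smallest: 127, 31, 26 bp.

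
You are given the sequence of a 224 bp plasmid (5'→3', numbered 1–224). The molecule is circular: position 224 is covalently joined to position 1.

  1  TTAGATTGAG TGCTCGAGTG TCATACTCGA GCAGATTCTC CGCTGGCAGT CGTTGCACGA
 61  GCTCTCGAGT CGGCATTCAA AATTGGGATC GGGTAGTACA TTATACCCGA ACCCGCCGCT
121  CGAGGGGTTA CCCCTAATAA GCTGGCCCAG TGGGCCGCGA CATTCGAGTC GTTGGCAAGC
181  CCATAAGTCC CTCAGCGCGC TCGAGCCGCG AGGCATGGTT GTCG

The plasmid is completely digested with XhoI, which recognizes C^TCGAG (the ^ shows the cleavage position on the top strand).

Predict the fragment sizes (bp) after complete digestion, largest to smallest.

XhoI sites (CTCGAG) start at positions 13, 26, 64, 119, 200.
XhoI cuts after the first base of each site, so after positions 13, 26, 64, 119, 200.
Circular molecule, 5 cuts → 5 fragments:
  14–26 → 13 bp
  27–64 → 38 bp
  65–119 → 55 bp
  120–200 → 81 bp
  201–224 then 1–13 → 24 + 13 = 37 bp
Sorted largest to smallest: 81, 55, 38, 37, 13 bp.

81, 55, 38, 37, 13 bp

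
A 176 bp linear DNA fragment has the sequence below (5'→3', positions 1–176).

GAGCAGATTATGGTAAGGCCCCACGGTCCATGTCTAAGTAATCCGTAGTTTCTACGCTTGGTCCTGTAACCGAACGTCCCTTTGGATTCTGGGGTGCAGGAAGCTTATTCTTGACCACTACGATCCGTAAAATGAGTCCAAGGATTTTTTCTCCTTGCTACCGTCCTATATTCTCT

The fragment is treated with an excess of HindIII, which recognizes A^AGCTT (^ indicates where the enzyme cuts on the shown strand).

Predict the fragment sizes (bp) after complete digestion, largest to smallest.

101, 75 bp

The HindIII site (AAGCTT) starts at position 101.
HindIII cuts after the first base of each site, so after position 101.
Linear molecule, 1 cut → 2 fragments:
  1–101 → 101 bp
  102–176 → 75 bp
Sorted largest to smallest: 101, 75 bp.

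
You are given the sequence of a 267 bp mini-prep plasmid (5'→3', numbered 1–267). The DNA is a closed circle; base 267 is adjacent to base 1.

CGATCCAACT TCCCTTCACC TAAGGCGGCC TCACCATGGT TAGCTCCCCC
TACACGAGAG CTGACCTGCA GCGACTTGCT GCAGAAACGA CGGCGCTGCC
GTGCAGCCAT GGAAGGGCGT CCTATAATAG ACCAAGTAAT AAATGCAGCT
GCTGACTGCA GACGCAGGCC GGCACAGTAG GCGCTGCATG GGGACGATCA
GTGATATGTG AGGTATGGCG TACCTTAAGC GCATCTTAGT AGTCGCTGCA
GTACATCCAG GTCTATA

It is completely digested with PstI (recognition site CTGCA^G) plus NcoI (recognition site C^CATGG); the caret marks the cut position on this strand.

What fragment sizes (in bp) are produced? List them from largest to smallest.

90, 53, 51, 36, 24, 13 bp

PstI sites (CTGCAG) start at positions 66, 79, 156, 246.
PstI cuts after base 5 of each site (before the last base), so after positions 70, 83, 160, 250.
NcoI sites (CCATGG) start at positions 34, 107.
NcoI cuts after the first base of each site, so after positions 34, 107.
Combined cut positions: 34, 70, 83, 107, 160, 250.
Circular molecule, 6 cuts → 6 fragments:
  35–70 → 36 bp
  71–83 → 13 bp
  84–107 → 24 bp
  108–160 → 53 bp
  161–250 → 90 bp
  251–267 then 1–34 → 17 + 34 = 51 bp
Sorted largest to smallest: 90, 53, 51, 36, 24, 13 bp.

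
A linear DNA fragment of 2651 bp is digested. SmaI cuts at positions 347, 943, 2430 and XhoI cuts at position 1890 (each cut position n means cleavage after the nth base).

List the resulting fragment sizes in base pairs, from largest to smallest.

947, 596, 540, 347, 221 bp

Combined cut positions (sorted): 347, 943, 1890, 2430.
Linear molecule, 4 cuts → 5 fragments:
  347 − 0 = 347 bp
  943 − 347 = 596 bp
  1890 − 943 = 947 bp
  2430 − 1890 = 540 bp
  2651 − 2430 = 221 bp
Sorted largest to smallest: 947, 596, 540, 347, 221 bp.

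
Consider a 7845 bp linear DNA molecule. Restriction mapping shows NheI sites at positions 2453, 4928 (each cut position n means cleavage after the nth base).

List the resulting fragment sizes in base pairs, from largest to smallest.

2917, 2475, 2453 bp

Linear molecule, 2 cuts → 3 fragments:
  2453 − 0 = 2453 bp
  4928 − 2453 = 2475 bp
  7845 − 4928 = 2917 bp
Sorted largest to smallest: 2917, 2475, 2453 bp.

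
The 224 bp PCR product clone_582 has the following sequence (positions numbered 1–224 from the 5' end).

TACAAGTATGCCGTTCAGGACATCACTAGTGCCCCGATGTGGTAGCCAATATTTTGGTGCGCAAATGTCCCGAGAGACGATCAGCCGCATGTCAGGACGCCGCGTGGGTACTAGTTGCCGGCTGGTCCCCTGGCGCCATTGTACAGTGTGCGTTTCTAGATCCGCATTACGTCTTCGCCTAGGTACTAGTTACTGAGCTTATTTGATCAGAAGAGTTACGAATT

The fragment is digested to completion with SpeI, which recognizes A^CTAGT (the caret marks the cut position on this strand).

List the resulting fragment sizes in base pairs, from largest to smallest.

SpeI sites (ACTAGT) start at positions 25, 110, 185.
SpeI cuts after the first base of each site, so after positions 25, 110, 185.
Linear molecule, 3 cuts → 4 fragments:
  1–25 → 25 bp
  26–110 → 85 bp
  111–185 → 75 bp
  186–224 → 39 bp
Sorted largest to smallest: 85, 75, 39, 25 bp.

85, 75, 39, 25 bp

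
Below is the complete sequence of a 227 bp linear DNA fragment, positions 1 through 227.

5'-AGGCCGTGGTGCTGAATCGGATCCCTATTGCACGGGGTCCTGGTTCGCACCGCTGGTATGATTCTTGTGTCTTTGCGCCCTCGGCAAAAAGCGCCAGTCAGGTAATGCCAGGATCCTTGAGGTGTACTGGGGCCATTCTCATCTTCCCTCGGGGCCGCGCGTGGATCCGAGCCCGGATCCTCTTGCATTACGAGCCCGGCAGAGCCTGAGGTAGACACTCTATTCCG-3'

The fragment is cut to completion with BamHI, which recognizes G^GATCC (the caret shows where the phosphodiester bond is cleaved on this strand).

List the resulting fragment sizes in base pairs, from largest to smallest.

92, 52, 52, 19, 12 bp

BamHI sites (GGATCC) start at positions 19, 111, 163, 175.
BamHI cuts after the first base of each site, so after positions 19, 111, 163, 175.
Linear molecule, 4 cuts → 5 fragments:
  1–19 → 19 bp
  20–111 → 92 bp
  112–163 → 52 bp
  164–175 → 12 bp
  176–227 → 52 bp
Sorted largest to smallest: 92, 52, 52, 19, 12 bp.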